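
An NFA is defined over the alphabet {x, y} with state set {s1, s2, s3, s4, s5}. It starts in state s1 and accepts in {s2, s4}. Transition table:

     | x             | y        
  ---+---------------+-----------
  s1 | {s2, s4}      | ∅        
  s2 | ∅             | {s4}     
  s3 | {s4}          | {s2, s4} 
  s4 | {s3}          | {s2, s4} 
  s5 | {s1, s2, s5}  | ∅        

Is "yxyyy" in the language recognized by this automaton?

Start in {s1}.
Read 'y': {s1} → ∅.
The set is empty and remains empty for the remaining 4 symbols.
The final set ∅ contains no accepting state.

No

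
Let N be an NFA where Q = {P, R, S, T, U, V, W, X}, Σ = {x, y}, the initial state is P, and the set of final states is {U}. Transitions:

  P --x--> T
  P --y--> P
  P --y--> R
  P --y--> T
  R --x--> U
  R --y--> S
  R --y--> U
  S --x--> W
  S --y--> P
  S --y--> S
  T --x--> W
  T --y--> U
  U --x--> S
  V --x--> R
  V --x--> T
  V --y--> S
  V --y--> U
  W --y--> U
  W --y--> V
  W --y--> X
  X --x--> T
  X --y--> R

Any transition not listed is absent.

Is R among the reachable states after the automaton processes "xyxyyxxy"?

No

Start in {P}.
Read 'x': {P} → {T}.
Read 'y': {T} → {U}.
Read 'x': {U} → {S}.
Read 'y': {S} → {P, S}.
Read 'y': {P, S} → {P, R, S, T}.
Read 'x': {P, R, S, T} → {T, U, W}.
Read 'x': {T, U, W} → {S, W}.
Read 'y': {S, W} → {P, S, U, V, X}.
State R is not in {P, S, U, V, X}.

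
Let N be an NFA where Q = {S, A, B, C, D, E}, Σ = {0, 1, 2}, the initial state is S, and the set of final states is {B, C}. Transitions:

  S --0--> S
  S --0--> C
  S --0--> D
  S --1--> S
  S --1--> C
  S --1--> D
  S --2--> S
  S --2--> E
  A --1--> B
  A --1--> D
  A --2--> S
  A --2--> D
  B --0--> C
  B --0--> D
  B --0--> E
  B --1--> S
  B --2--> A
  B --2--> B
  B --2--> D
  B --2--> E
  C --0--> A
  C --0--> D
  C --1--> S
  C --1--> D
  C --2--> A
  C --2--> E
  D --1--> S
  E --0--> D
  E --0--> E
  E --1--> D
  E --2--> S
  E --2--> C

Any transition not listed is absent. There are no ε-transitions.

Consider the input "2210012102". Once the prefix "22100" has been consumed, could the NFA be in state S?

Yes

Start in {S}.
Read '2': {S} → {S, E}.
Read '2': {S, E} → {S, C, E}.
Read '1': {S, C, E} → {S, C, D}.
Read '0': {S, C, D} → {S, A, C, D}.
Read '0': {S, A, C, D} → {S, A, C, D}.
State S is in {S, A, C, D}.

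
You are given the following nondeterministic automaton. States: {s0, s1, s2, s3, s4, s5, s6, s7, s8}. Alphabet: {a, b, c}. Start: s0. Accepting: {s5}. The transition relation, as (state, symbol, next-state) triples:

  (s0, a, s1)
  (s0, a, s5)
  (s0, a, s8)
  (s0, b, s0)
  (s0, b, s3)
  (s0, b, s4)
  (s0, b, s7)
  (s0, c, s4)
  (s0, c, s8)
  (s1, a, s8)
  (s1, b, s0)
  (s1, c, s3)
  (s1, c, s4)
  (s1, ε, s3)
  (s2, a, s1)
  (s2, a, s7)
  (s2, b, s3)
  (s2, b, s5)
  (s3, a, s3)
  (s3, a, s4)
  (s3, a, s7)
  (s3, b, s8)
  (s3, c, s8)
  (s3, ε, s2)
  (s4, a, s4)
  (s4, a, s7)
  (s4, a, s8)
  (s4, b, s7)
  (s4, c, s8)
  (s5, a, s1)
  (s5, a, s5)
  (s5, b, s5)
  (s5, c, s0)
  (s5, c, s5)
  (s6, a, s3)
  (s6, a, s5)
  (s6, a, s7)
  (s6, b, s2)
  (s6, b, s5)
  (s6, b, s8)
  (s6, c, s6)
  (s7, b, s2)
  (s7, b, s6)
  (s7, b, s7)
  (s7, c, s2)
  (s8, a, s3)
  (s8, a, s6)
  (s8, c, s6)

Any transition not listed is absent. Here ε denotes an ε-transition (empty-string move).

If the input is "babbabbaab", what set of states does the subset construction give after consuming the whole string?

{s0, s2, s3, s5, s6, s7, s8}

Start in {s0}.
Read 'b': {s0} → {s0, s2, s3, s4, s7}.
Read 'a': {s0, s2, s3, s4, s7} → {s1, s2, s3, s4, s5, s7, s8}.
Read 'b': {s1, s2, s3, s4, s5, s7, s8} → {s0, s2, s3, s5, s6, s7, s8}.
Read 'b': {s0, s2, s3, s5, s6, s7, s8} → {s0, s2, s3, s4, s5, s6, s7, s8}.
Read 'a': {s0, s2, s3, s4, s5, s6, s7, s8} → {s1, s2, s3, s4, s5, s6, s7, s8}.
Read 'b': {s1, s2, s3, s4, s5, s6, s7, s8} → {s0, s2, s3, s5, s6, s7, s8}.
Read 'b': {s0, s2, s3, s5, s6, s7, s8} → {s0, s2, s3, s4, s5, s6, s7, s8}.
Read 'a': {s0, s2, s3, s4, s5, s6, s7, s8} → {s1, s2, s3, s4, s5, s6, s7, s8}.
Read 'a': {s1, s2, s3, s4, s5, s6, s7, s8} → {s1, s2, s3, s4, s5, s6, s7, s8}.
Read 'b': {s1, s2, s3, s4, s5, s6, s7, s8} → {s0, s2, s3, s5, s6, s7, s8}.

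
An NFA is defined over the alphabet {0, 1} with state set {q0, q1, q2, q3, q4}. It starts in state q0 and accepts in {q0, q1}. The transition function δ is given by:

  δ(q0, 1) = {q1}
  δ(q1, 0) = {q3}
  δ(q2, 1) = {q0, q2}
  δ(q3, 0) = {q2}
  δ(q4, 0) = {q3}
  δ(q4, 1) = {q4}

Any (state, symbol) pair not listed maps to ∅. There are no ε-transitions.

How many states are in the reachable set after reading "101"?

Start in {q0}.
Read '1': {q0} → {q1}.
Read '0': {q1} → {q3}.
Read '1': {q3} → ∅.
That set has 0 states.

0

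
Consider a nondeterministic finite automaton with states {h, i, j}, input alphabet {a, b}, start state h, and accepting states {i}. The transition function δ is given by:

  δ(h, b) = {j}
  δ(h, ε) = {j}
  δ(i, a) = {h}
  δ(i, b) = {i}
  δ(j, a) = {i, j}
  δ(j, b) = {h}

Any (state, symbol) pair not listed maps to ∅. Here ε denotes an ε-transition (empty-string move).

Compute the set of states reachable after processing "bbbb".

{h, j}

Start: ε-closure({h}) = {h, j}.
Read 'b': {h, j} → {h, j}.
Read 'b': {h, j} → {h, j}.
Read 'b': {h, j} → {h, j}.
Read 'b': {h, j} → {h, j}.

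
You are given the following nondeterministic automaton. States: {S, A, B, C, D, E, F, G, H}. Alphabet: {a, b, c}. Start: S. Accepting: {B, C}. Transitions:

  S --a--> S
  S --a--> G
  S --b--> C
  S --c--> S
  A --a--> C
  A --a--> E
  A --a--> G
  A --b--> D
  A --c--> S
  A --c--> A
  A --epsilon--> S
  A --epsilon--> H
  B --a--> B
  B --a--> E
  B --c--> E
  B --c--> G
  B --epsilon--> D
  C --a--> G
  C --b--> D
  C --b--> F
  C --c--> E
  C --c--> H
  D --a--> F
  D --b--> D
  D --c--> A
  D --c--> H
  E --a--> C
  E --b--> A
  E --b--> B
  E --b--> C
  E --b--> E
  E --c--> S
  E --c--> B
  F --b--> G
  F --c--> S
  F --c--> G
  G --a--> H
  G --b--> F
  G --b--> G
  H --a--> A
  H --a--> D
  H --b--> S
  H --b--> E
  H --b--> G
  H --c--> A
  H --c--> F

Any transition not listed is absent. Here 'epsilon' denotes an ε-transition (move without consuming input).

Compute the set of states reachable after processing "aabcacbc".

Start in {S}.
Read 'a': S→{S, G}; now {S, G}.
Read 'a': S→{S, G}, G→{H}; now {S, G, H}.
Read 'b': S→{C}, G→{F, G}, H→{S, E, G}; now {S, C, E, F, G}.
Read 'c': S→{S}, C→{E, H}, E→{S, B}, F→{S, G}, G→∅; union {S, B, E, G, H}; ε-closure = {S, B, D, E, G, H}.
Read 'a': S→{S, G}, B→{B, E}, D→{F}, E→{C}, G→{H}, H→{A, D}; now {S, A, B, C, D, E, F, G, H}.
Read 'c': S→{S}, A→{S, A}, B→{E, G}, C→{E, H}, D→{A, H}, E→{S, B}, F→{S, G}, G→∅, H→{A, F}; union {S, A, B, E, F, G, H}; ε-closure = {S, A, B, D, E, F, G, H}.
Read 'b': S→{C}, A→{D}, B→∅, D→{D}, E→{A, B, C, E}, F→{G}, G→{F, G}, H→{S, E, G}; union {S, A, B, C, D, E, F, G}; ε-closure = {S, A, B, C, D, E, F, G, H}.
Read 'c': S→{S}, A→{S, A}, B→{E, G}, C→{E, H}, D→{A, H}, E→{S, B}, F→{S, G}, G→∅, H→{A, F}; union {S, A, B, E, F, G, H}; ε-closure = {S, A, B, D, E, F, G, H}.

{S, A, B, D, E, F, G, H}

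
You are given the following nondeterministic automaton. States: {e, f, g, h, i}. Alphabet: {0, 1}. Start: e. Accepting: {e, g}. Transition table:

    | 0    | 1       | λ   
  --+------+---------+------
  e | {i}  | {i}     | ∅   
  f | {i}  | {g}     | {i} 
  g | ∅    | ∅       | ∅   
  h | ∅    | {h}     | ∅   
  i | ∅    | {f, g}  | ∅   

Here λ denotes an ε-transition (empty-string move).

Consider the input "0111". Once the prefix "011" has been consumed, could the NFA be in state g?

Start in {e}.
Read '0': {e} → {i}.
Read '1': {i} → {f, g, i}.
Read '1': {f, g, i} → {f, g, i}.
State g is in {f, g, i}.

Yes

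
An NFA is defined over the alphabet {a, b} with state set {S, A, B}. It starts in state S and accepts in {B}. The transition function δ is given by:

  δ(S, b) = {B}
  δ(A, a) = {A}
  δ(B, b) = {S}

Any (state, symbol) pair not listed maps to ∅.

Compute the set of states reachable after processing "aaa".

∅

Start in {S}.
Read 'a': {S} → ∅.
The set is empty and remains empty for the remaining 2 symbols.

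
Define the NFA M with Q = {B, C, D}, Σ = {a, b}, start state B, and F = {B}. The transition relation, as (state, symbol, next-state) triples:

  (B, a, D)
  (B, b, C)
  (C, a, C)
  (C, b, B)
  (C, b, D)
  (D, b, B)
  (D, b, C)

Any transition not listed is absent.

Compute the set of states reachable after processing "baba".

{D}

Start in {B}.
Read 'b': {B} → {C}.
Read 'a': {C} → {C}.
Read 'b': {C} → {B, D}.
Read 'a': {B, D} → {D}.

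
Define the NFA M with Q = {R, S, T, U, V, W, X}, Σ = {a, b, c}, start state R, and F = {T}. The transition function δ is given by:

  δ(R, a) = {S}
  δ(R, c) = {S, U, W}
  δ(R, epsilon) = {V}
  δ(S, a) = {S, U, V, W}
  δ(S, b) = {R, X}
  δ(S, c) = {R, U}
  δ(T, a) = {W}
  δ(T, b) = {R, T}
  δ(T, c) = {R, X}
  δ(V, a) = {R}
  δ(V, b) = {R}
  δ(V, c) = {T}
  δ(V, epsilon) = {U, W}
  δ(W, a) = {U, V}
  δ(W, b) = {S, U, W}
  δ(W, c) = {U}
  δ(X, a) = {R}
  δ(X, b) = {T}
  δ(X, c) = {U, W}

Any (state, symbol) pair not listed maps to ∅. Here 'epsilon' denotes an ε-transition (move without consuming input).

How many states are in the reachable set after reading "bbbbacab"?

Start: ε-closure({R}) = {R, U, V, W}.
Read 'b': R→∅, U→∅, V→{R}, W→{S, U, W}; union {R, S, U, W}; ε-closure = {R, S, U, V, W}.
Read 'b': R→∅, S→{R, X}, U→∅, V→{R}, W→{S, U, W}; union {R, S, U, W, X}; ε-closure = {R, S, U, V, W, X}.
Read 'b': R→∅, S→{R, X}, U→∅, V→{R}, W→{S, U, W}, X→{T}; union {R, S, T, U, W, X}; ε-closure = {R, S, T, U, V, W, X}.
Read 'b': R→∅, S→{R, X}, T→{R, T}, U→∅, V→{R}, W→{S, U, W}, X→{T}; union {R, S, T, U, W, X}; ε-closure = {R, S, T, U, V, W, X}.
Read 'a': R→{S}, S→{S, U, V, W}, T→{W}, U→∅, V→{R}, W→{U, V}, X→{R}; now {R, S, U, V, W}.
Read 'c': R→{S, U, W}, S→{R, U}, U→∅, V→{T}, W→{U}; union {R, S, T, U, W}; ε-closure = {R, S, T, U, V, W}.
Read 'a': R→{S}, S→{S, U, V, W}, T→{W}, U→∅, V→{R}, W→{U, V}; now {R, S, U, V, W}.
Read 'b': R→∅, S→{R, X}, U→∅, V→{R}, W→{S, U, W}; union {R, S, U, W, X}; ε-closure = {R, S, U, V, W, X}.
That set has 6 states.

6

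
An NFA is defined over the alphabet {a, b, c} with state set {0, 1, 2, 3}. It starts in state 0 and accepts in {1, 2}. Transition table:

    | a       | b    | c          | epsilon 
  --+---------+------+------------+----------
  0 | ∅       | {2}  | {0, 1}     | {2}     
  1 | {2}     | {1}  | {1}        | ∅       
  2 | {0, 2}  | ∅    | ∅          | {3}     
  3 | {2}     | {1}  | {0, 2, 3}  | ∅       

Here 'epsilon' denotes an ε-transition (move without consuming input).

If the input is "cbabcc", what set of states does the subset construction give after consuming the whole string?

{0, 1, 2, 3}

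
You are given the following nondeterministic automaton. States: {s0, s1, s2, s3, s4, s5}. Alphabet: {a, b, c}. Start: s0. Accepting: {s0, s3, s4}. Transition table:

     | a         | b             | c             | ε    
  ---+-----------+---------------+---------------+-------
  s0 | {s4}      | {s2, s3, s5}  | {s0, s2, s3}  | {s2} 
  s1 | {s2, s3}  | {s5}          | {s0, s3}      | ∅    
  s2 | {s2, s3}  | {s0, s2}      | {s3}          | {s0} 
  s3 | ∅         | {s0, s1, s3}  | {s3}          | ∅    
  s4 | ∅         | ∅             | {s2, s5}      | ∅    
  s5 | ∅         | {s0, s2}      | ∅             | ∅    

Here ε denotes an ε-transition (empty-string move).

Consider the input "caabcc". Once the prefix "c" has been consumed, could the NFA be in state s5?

Start: ε-closure({s0}) = {s0, s2}.
Read 'c': s0→{s0, s2, s3}, s2→{s3}; now {s0, s2, s3}.
State s5 is not in {s0, s2, s3}.

No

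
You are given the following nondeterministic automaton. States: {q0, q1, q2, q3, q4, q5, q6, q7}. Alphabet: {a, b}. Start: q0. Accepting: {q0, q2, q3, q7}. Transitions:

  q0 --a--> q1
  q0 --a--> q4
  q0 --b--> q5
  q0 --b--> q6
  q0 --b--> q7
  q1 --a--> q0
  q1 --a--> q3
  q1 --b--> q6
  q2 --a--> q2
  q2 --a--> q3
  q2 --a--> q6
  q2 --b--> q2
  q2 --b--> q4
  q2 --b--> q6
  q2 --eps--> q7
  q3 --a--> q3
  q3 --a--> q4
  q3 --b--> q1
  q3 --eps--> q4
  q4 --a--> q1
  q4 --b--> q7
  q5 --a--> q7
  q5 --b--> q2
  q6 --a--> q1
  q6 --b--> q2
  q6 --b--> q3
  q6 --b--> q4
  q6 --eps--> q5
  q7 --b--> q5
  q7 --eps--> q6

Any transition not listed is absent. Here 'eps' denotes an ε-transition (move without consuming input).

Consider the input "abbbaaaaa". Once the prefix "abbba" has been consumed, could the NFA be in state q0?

Start in {q0}.
Read 'a': {q0} → {q1, q4}.
Read 'b': {q1, q4} → {q5, q6, q7}.
Read 'b': {q5, q6, q7} → {q2, q3, q4, q5, q6, q7}.
Read 'b': {q2, q3, q4, q5, q6, q7} → {q1, q2, q3, q4, q5, q6, q7}.
Read 'a': {q1, q2, q3, q4, q5, q6, q7} → {q0, q1, q2, q3, q4, q5, q6, q7}.
State q0 is in {q0, q1, q2, q3, q4, q5, q6, q7}.

Yes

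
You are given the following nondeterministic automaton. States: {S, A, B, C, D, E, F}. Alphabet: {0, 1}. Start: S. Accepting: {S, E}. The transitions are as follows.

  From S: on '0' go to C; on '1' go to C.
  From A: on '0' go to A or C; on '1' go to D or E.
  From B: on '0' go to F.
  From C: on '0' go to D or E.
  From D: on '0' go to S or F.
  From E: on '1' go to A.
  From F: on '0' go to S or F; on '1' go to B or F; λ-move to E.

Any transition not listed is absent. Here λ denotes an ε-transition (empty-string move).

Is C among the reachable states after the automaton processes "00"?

Start in {S}.
Read '0': {S} → {C}.
Read '0': {C} → {D, E}.
State C is not in {D, E}.

No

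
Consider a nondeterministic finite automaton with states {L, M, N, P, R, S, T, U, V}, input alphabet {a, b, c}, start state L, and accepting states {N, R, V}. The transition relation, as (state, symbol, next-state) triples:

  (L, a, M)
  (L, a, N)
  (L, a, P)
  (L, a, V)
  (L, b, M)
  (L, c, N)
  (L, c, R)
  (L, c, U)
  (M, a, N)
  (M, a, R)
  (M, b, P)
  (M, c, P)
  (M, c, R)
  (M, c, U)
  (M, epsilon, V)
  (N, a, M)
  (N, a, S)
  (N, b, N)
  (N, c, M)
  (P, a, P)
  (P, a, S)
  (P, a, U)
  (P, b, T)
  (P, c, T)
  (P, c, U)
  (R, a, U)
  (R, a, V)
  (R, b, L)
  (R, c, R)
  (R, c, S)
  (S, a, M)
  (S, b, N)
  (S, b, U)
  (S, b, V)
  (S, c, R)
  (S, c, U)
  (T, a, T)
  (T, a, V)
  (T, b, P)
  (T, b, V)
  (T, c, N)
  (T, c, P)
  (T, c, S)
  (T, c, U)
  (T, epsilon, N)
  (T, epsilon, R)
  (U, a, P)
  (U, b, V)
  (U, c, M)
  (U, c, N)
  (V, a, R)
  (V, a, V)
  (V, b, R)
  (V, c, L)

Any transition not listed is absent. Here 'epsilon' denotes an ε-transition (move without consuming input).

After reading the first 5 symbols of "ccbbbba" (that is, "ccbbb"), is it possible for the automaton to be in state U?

Start in {L}.
Read 'c': L→{N, R, U}; now {N, R, U}.
Read 'c': N→{M}, R→{R, S}, U→{M, N}; union {M, N, R, S}; ε-closure = {M, N, R, S, V}.
Read 'b': M→{P}, N→{N}, R→{L}, S→{N, U, V}, V→{R}; now {L, N, P, R, U, V}.
Read 'b': L→{M}, N→{N}, P→{T}, R→{L}, U→{V}, V→{R}; now {L, M, N, R, T, V}.
Read 'b': L→{M}, M→{P}, N→{N}, R→{L}, T→{P, V}, V→{R}; now {L, M, N, P, R, V}.
State U is not in {L, M, N, P, R, V}.

No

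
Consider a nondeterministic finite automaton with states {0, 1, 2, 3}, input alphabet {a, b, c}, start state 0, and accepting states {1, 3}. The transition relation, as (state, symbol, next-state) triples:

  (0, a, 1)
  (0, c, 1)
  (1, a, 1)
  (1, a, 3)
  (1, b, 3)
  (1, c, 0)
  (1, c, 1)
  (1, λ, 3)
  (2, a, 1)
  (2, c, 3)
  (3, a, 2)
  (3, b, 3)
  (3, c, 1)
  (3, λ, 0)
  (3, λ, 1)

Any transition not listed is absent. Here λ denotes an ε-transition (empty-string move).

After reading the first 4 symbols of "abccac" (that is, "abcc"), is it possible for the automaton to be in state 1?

Start in {0}.
Read 'a': {0} → {0, 1, 3}.
Read 'b': {0, 1, 3} → {0, 1, 3}.
Read 'c': {0, 1, 3} → {0, 1, 3}.
Read 'c': {0, 1, 3} → {0, 1, 3}.
State 1 is in {0, 1, 3}.

Yes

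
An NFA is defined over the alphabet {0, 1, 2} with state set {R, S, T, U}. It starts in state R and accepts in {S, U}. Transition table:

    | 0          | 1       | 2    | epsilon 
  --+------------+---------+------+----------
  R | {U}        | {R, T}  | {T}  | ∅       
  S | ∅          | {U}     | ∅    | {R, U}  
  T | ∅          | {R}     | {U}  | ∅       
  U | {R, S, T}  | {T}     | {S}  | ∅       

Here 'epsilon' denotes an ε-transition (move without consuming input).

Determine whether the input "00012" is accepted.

Yes

Start in {R}.
Read '0': R→{U}; now {U}.
Read '0': U→{R, S, T}; union {R, S, T}; ε-closure = {R, S, T, U}.
Read '0': R→{U}, S→∅, T→∅, U→{R, S, T}; now {R, S, T, U}.
Read '1': R→{R, T}, S→{U}, T→{R}, U→{T}; now {R, T, U}.
Read '2': R→{T}, T→{U}, U→{S}; union {S, T, U}; ε-closure = {R, S, T, U}.
The final set {R, S, T, U} contains the accepting states S, U.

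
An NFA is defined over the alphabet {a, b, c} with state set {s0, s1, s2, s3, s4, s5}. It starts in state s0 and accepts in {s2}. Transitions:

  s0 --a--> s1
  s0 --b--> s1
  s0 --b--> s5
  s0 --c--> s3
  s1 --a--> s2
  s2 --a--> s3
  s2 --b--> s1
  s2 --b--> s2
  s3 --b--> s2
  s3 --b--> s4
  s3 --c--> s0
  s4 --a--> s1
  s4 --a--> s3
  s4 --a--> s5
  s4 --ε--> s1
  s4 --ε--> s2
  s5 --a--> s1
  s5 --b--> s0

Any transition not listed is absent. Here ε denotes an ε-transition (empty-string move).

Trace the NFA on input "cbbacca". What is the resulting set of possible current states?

∅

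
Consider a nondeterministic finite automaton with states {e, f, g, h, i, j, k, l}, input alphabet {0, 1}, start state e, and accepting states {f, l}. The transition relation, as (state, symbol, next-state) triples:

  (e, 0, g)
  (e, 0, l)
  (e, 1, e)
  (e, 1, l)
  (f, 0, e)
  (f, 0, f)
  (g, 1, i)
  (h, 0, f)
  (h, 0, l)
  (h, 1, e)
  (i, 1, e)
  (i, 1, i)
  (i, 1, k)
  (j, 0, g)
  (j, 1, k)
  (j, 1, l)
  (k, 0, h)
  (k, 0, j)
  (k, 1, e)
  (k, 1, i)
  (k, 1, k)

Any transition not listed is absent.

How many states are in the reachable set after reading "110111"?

Start in {e}.
Read '1': {e} → {e, l}.
Read '1': {e, l} → {e, l}.
Read '0': {e, l} → {g, l}.
Read '1': {g, l} → {i}.
Read '1': {i} → {e, i, k}.
Read '1': {e, i, k} → {e, i, k, l}.
That set has 4 states.

4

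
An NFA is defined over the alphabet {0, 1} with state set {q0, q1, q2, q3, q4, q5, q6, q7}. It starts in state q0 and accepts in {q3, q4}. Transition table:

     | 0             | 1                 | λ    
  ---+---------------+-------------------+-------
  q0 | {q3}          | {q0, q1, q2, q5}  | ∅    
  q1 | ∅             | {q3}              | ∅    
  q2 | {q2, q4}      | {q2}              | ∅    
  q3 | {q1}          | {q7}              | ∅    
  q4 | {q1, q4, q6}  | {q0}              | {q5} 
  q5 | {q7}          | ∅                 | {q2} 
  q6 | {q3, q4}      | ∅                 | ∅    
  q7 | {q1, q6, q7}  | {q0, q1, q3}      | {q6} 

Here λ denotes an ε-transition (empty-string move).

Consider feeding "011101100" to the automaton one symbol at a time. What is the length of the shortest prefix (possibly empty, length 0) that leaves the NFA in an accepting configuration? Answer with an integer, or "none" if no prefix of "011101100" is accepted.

1

Start in {q0}.
Read '0': {q0} → {q3}.
None of the earlier sets intersect F, but {q3} does.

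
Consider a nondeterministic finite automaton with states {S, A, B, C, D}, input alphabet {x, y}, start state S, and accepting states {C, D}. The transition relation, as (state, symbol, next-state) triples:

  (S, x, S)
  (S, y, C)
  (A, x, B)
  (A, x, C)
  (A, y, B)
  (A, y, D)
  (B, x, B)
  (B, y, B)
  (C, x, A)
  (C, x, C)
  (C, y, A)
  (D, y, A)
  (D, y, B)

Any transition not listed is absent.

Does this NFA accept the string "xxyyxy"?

No

Start in {S}.
Read 'x': {S} → {S}.
Read 'x': {S} → {S}.
Read 'y': {S} → {C}.
Read 'y': {C} → {A}.
Read 'x': {A} → {B, C}.
Read 'y': {B, C} → {A, B}.
The final set {A, B} contains no accepting state.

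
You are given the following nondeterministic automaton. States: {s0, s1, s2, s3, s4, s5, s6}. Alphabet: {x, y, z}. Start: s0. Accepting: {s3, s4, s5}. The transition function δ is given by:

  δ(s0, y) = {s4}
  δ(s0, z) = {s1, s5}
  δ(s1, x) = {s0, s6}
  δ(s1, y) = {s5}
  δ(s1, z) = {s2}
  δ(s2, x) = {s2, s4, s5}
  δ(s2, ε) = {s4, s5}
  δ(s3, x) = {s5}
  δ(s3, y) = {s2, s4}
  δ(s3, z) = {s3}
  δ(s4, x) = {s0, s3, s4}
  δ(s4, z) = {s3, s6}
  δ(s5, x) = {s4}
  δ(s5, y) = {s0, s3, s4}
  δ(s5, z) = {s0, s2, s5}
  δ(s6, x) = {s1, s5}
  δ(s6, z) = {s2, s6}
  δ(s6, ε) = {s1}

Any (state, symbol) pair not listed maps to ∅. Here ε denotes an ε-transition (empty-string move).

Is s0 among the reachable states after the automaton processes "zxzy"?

Yes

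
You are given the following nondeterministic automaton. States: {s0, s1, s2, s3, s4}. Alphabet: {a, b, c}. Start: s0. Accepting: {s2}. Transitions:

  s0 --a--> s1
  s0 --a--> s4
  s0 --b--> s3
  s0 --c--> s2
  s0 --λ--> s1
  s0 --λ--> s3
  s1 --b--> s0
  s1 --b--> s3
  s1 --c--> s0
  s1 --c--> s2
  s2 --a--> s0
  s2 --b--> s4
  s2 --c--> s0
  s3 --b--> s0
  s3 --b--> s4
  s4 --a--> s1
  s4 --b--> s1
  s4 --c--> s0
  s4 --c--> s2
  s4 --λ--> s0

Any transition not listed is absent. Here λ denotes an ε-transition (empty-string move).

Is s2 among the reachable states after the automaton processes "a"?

No

Start: ε-closure({s0}) = {s0, s1, s3}.
Read 'a': {s0, s1, s3} → {s0, s1, s3, s4}.
State s2 is not in {s0, s1, s3, s4}.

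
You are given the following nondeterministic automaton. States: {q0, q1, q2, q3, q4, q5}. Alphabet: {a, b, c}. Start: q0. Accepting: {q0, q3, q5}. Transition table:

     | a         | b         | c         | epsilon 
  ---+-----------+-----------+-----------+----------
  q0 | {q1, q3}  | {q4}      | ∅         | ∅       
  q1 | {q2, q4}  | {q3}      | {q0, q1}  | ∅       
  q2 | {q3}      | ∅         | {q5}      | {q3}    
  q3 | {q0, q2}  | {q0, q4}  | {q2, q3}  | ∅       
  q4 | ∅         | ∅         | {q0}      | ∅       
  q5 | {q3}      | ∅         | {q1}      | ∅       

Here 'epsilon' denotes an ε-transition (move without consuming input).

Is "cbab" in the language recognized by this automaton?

No

Start in {q0}.
Read 'c': {q0} → ∅.
The set is empty and remains empty for the remaining 3 symbols.
The final set ∅ contains no accepting state.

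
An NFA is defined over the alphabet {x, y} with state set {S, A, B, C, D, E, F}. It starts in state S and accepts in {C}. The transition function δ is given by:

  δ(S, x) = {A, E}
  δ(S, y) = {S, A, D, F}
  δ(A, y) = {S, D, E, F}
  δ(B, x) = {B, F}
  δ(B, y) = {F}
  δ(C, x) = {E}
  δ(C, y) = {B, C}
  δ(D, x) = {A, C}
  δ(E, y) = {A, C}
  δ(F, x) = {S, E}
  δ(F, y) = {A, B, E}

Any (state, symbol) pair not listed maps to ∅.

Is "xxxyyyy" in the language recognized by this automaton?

No

Start in {S}.
Read 'x': S→{A, E}; now {A, E}.
Read 'x': A→∅, E→∅; now ∅.
The set is empty and remains empty for the remaining 5 symbols.
The final set ∅ contains no accepting state.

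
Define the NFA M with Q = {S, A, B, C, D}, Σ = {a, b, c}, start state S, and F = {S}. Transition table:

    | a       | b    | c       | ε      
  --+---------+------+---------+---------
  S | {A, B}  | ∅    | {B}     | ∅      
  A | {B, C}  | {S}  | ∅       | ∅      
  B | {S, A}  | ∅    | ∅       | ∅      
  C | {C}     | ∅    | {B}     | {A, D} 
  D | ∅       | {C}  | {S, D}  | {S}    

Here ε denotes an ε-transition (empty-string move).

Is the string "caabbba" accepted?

Start in {S}.
Read 'c': {S} → {B}.
Read 'a': {B} → {S, A}.
Read 'a': {S, A} → {S, A, B, C, D}.
Read 'b': {S, A, B, C, D} → {S, A, C, D}.
Read 'b': {S, A, C, D} → {S, A, C, D}.
Read 'b': {S, A, C, D} → {S, A, C, D}.
Read 'a': {S, A, C, D} → {S, A, B, C, D}.
The final set {S, A, B, C, D} contains the accepting state S.

Yes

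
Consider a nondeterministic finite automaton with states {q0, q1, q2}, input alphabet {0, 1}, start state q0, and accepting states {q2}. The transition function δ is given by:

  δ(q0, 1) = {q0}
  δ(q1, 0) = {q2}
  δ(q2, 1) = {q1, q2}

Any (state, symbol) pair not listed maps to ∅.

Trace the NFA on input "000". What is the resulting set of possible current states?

Start in {q0}.
Read '0': q0→∅; now ∅.
The set is empty and remains empty for the remaining 2 symbols.

∅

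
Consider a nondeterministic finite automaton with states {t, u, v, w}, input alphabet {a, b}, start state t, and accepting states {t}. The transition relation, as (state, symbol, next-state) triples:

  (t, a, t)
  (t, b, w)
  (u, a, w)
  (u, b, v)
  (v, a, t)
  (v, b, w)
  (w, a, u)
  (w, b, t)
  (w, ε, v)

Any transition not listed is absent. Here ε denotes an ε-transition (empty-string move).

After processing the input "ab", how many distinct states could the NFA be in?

Start in {t}.
Read 'a': {t} → {t}.
Read 'b': {t} → {v, w}.
That set has 2 states.

2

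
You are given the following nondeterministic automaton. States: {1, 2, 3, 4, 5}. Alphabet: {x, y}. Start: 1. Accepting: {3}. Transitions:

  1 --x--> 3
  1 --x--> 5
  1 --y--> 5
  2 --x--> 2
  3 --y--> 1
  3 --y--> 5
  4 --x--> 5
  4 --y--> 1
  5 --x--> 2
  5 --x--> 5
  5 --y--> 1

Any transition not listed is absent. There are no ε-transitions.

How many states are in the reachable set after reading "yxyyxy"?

Start in {1}.
Read 'y': {1} → {5}.
Read 'x': {5} → {2, 5}.
Read 'y': {2, 5} → {1}.
Read 'y': {1} → {5}.
Read 'x': {5} → {2, 5}.
Read 'y': {2, 5} → {1}.
That set has 1 state.

1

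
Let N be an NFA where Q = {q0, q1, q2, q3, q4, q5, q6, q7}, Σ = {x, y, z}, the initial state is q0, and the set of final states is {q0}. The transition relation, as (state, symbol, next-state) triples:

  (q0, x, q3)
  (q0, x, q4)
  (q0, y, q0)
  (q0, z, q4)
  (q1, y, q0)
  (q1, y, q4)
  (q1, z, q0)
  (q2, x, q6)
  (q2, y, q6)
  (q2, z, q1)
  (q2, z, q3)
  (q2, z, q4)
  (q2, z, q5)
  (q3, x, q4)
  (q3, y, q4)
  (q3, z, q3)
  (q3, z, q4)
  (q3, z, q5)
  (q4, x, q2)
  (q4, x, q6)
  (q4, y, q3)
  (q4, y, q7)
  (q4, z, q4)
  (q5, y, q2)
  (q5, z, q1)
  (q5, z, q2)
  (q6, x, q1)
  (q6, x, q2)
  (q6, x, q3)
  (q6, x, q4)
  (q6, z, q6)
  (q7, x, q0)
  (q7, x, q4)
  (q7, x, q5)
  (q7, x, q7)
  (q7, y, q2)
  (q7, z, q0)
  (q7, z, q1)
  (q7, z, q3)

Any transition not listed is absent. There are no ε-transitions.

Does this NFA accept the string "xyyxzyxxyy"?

Yes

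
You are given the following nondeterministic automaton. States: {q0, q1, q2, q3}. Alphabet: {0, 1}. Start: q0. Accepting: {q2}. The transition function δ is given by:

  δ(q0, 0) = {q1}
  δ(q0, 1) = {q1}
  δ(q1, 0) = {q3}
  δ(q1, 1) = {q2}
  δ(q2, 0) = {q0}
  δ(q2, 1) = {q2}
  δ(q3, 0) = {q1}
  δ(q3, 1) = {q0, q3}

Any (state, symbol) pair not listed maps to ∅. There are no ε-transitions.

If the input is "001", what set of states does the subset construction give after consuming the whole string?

Start in {q0}.
Read '0': q0→{q1}; now {q1}.
Read '0': q1→{q3}; now {q3}.
Read '1': q3→{q0, q3}; now {q0, q3}.

{q0, q3}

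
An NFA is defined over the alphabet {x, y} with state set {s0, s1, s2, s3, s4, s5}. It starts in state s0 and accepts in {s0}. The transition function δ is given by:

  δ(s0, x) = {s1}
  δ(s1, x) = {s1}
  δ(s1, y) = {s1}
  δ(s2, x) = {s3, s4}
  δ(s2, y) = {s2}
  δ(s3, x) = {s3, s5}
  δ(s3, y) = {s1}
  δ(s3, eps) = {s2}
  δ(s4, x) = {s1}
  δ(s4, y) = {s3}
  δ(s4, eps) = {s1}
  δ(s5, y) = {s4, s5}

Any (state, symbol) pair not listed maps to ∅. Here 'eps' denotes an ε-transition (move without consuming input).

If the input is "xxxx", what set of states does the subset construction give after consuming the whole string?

{s1}

Start in {s0}.
Read 'x': s0→{s1}; now {s1}.
Read 'x': s1→{s1}; now {s1}.
Read 'x': s1→{s1}; now {s1}.
Read 'x': s1→{s1}; now {s1}.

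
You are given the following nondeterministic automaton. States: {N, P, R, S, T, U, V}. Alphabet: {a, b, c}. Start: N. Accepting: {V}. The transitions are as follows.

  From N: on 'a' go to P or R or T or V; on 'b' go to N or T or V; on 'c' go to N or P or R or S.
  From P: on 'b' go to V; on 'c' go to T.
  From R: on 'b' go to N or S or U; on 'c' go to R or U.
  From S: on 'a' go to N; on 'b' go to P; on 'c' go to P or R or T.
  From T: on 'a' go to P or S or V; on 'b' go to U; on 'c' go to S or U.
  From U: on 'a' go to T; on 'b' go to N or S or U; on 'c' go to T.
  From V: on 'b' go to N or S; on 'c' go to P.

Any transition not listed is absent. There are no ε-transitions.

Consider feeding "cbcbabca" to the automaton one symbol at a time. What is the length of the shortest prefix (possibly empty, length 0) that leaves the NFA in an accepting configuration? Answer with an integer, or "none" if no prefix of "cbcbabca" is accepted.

Start in {N}.
Read 'c': N→{N, P, R, S}; now {N, P, R, S}.
Read 'b': N→{N, T, V}, P→{V}, R→{N, S, U}, S→{P}; now {N, P, S, T, U, V}.
None of the earlier sets intersect F, but {N, P, S, T, U, V} does.

2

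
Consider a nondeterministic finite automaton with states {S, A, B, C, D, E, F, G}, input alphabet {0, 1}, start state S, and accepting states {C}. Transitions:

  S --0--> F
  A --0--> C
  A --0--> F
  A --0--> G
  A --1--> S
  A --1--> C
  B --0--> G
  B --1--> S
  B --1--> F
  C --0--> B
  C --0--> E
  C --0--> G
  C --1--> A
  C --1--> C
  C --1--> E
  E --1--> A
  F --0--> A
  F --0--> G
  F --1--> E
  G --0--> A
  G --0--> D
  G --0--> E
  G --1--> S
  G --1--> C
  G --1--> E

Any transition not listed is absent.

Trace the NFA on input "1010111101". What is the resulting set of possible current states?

∅

Start in {S}.
Read '1': S→∅; now ∅.
The set is empty and remains empty for the remaining 9 symbols.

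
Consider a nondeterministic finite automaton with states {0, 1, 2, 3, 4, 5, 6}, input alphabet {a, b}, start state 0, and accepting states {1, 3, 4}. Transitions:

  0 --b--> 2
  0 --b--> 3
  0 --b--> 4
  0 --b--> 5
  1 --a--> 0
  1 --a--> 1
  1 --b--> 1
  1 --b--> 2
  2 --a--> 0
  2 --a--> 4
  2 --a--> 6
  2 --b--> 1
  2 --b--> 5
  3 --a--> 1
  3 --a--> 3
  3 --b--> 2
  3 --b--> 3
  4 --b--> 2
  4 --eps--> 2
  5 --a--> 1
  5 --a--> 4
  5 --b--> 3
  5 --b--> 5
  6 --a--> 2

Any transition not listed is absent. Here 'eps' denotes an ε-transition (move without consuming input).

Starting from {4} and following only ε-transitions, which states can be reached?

Begin with {4}.
ε-move 4 → 2; add 2.

{2, 4}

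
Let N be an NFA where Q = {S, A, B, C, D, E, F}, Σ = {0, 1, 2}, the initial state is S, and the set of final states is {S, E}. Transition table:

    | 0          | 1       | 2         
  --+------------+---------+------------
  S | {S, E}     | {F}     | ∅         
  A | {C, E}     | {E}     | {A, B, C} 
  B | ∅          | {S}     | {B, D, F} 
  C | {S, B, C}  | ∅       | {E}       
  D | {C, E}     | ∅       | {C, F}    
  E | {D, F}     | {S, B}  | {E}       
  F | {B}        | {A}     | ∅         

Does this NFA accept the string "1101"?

Start in {S}.
Read '1': S→{F}; now {F}.
Read '1': F→{A}; now {A}.
Read '0': A→{C, E}; now {C, E}.
Read '1': C→∅, E→{S, B}; now {S, B}.
The final set {S, B} contains the accepting state S.

Yes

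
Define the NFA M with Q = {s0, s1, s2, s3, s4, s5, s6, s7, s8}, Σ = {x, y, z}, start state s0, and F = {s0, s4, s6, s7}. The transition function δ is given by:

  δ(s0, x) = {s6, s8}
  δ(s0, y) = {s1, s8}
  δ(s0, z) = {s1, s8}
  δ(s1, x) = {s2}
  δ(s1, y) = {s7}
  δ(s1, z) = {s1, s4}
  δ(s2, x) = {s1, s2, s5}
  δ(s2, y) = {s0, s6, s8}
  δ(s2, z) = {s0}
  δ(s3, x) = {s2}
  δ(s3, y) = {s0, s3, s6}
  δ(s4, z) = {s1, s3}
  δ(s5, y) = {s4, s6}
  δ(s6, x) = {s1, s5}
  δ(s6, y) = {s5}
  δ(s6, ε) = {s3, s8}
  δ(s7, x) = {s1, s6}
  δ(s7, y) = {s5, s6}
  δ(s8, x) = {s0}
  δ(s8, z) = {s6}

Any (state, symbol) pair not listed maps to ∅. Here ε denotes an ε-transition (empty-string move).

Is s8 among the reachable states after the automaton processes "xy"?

Yes

Start in {s0}.
Read 'x': s0→{s6, s8}; union {s6, s8}; ε-closure = {s3, s6, s8}.
Read 'y': s3→{s0, s3, s6}, s6→{s5}, s8→∅; union {s0, s3, s5, s6}; ε-closure = {s0, s3, s5, s6, s8}.
State s8 is in {s0, s3, s5, s6, s8}.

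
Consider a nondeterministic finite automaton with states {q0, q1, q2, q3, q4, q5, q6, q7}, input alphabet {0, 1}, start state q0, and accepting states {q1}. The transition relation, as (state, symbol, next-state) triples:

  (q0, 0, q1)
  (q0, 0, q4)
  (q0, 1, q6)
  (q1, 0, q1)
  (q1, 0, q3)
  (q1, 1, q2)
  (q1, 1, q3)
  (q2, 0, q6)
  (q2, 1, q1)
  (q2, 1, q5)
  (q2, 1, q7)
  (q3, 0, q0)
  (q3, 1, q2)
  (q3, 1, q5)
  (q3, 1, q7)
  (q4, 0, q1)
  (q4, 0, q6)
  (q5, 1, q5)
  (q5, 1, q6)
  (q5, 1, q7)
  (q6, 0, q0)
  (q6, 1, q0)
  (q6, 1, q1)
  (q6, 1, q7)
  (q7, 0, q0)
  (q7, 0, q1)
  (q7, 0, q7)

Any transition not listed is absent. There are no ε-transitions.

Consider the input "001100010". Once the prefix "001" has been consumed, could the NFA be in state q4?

No

Start in {q0}.
Read '0': {q0} → {q1, q4}.
Read '0': {q1, q4} → {q1, q3, q6}.
Read '1': {q1, q3, q6} → {q0, q1, q2, q3, q5, q7}.
State q4 is not in {q0, q1, q2, q3, q5, q7}.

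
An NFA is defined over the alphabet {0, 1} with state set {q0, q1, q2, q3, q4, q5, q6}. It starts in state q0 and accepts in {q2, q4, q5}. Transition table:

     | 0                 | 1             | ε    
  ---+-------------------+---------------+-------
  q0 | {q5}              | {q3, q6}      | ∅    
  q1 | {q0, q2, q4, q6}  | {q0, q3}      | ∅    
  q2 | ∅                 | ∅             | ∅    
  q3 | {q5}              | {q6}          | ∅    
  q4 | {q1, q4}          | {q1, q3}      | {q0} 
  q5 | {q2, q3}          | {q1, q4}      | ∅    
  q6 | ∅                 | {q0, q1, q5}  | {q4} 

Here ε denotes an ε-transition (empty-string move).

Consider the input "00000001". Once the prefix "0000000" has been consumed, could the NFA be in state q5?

Start in {q0}.
Read '0': q0→{q5}; now {q5}.
Read '0': q5→{q2, q3}; now {q2, q3}.
Read '0': q2→∅, q3→{q5}; now {q5}.
Read '0': q5→{q2, q3}; now {q2, q3}.
Read '0': q2→∅, q3→{q5}; now {q5}.
Read '0': q5→{q2, q3}; now {q2, q3}.
Read '0': q2→∅, q3→{q5}; now {q5}.
State q5 is in {q5}.

Yes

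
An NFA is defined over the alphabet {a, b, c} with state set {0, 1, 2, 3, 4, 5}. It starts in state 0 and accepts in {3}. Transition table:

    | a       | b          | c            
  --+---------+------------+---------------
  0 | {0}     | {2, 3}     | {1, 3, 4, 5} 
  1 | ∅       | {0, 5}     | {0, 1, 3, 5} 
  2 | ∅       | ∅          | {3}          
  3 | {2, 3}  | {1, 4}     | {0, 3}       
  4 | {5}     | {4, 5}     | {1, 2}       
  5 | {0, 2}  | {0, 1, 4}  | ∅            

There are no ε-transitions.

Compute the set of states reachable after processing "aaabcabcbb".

Start in {0}.
Read 'a': {0} → {0}.
Read 'a': {0} → {0}.
Read 'a': {0} → {0}.
Read 'b': {0} → {2, 3}.
Read 'c': {2, 3} → {0, 3}.
Read 'a': {0, 3} → {0, 2, 3}.
Read 'b': {0, 2, 3} → {1, 2, 3, 4}.
Read 'c': {1, 2, 3, 4} → {0, 1, 2, 3, 5}.
Read 'b': {0, 1, 2, 3, 5} → {0, 1, 2, 3, 4, 5}.
Read 'b': {0, 1, 2, 3, 4, 5} → {0, 1, 2, 3, 4, 5}.

{0, 1, 2, 3, 4, 5}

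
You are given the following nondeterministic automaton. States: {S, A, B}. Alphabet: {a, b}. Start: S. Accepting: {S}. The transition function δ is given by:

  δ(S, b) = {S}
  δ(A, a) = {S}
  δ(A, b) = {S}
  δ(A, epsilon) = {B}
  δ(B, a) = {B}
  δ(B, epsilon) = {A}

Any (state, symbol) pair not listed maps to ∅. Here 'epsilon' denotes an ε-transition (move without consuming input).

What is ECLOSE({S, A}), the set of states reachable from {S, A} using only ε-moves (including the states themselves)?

{S, A, B}

Begin with {S, A}.
ε-move A → B; add B.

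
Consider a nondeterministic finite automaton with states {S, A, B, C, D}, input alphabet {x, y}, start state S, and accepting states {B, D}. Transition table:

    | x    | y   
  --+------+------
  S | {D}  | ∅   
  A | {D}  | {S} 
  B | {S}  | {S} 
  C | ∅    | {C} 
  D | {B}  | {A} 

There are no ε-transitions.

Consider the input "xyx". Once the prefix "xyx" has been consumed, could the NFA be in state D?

Start in {S}.
Read 'x': S→{D}; now {D}.
Read 'y': D→{A}; now {A}.
Read 'x': A→{D}; now {D}.
State D is in {D}.

Yes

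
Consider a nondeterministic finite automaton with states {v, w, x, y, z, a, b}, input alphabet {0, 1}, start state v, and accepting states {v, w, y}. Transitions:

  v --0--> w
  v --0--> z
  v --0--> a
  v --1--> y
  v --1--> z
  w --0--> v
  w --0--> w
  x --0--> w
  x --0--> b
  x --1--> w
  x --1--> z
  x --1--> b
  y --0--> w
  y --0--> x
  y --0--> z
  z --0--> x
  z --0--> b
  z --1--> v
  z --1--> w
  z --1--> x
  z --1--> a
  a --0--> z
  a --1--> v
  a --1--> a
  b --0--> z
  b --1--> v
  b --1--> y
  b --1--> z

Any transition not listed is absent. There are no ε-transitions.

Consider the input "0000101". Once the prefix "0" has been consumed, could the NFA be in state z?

Start in {v}.
Read '0': {v} → {w, z, a}.
State z is in {w, z, a}.

Yes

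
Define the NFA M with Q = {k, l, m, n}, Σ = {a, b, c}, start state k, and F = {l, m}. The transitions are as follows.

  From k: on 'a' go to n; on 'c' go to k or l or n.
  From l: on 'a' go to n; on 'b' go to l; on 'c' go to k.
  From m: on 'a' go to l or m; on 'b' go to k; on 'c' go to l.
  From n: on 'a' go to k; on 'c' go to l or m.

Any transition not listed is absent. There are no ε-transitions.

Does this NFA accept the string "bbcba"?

Start in {k}.
Read 'b': k→∅; now ∅.
The set is empty and remains empty for the remaining 4 symbols.
The final set ∅ contains no accepting state.

No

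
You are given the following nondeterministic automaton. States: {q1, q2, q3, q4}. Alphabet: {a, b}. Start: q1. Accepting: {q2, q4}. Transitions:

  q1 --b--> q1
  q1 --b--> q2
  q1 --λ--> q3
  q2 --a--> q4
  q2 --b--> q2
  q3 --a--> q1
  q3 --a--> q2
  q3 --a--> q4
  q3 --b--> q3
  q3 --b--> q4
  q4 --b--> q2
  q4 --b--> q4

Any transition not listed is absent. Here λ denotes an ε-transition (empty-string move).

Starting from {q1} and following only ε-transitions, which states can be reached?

{q1, q3}

Begin with {q1}.
ε-move q1 → q3; add q3.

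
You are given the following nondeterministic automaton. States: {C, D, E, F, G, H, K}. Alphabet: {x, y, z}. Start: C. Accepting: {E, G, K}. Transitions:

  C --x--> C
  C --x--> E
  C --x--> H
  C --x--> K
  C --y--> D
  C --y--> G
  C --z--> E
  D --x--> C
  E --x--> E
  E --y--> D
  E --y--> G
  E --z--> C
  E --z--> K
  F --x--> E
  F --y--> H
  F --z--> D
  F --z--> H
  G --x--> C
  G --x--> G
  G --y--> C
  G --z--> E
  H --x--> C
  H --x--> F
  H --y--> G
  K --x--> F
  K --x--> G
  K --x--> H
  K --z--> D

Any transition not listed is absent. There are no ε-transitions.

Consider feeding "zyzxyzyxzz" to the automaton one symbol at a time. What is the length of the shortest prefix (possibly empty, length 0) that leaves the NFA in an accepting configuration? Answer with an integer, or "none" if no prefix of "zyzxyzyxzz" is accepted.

Start in {C}.
Read 'z': {C} → {E}.
None of the earlier sets intersect F, but {E} does.

1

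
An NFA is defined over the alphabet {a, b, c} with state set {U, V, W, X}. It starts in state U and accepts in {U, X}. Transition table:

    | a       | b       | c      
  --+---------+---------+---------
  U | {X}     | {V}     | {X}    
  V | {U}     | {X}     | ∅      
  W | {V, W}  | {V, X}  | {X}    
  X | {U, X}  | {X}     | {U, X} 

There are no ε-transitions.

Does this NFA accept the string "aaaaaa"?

Start in {U}.
Read 'a': {U} → {X}.
Read 'a': {X} → {U, X}.
Read 'a': {U, X} → {U, X}.
Read 'a': {U, X} → {U, X}.
Read 'a': {U, X} → {U, X}.
Read 'a': {U, X} → {U, X}.
The final set {U, X} contains the accepting states U, X.

Yes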